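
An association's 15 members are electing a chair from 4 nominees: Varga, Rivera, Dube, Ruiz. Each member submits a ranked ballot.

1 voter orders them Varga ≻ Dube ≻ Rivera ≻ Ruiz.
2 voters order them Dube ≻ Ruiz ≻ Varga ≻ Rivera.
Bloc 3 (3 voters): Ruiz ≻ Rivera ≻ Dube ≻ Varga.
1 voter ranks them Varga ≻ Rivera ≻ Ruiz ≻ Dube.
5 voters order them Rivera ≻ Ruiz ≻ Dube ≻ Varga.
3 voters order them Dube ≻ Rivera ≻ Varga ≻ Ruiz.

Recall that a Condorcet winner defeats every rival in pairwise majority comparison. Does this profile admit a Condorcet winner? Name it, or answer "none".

Check each pair by majority over 15 ballots:
Varga vs Rivera: Varga is ranked higher on 1+2+1 = 4 ballots, Rivera on 11. Rivera wins 11–4.
Varga vs Dube: Varga is ranked higher on 1+1 = 2 ballots, Dube on 13. Dube wins 13–2.
Varga vs Ruiz: 5 to 10, Ruiz.
Rivera vs Dube: Rivera is ranked higher on 3+1+5 = 9 ballots, Dube on 6. Rivera wins 9–6.
Rivera vs Ruiz: 1+1+5+3 = 10 for Rivera, 5 for Ruiz — Rivera by 10–5.
Dube vs Ruiz: Dube preferred on 1+2+3 = 6 ballots; Ruiz wins 9–6.
Only Rivera has no losses; Rivera is the Condorcet winner.

Rivera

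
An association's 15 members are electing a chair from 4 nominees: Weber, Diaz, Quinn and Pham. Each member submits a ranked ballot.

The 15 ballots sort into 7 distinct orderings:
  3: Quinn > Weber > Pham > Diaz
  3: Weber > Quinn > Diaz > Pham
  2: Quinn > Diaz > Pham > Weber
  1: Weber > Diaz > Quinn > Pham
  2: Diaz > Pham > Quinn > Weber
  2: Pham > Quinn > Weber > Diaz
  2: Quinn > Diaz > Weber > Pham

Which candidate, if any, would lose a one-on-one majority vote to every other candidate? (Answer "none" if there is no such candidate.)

Pairwise majorities:
Weber vs Diaz: 9 to 6, Weber.
Weber vs Quinn: Quinn wins 11–4.
Weber vs Pham: Weber, 9–6.
Diaz vs Quinn: Quinn wins 12–3.
Diaz vs Pham: Diaz wins 10–5.
Quinn vs Pham: Quinn wins 11–4.
Pham is beaten in every head-to-head and is the Condorcet loser.

Pham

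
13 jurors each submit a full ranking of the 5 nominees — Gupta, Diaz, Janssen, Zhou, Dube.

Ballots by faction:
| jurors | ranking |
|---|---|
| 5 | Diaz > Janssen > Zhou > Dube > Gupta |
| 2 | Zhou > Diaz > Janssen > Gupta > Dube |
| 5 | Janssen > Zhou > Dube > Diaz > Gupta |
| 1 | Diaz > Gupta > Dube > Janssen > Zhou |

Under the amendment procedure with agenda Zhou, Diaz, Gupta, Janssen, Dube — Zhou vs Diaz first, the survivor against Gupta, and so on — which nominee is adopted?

Round 1: Zhou vs Diaz — 7–6, Zhou advances.
Round 2: Zhou vs Gupta — 12–1, Zhou advances.
Round 3: Zhou vs Janssen — 2–11, Janssen advances.
Round 4: Janssen vs Dube — 12–1, Janssen advances.
Janssen survives the agenda.

Janssen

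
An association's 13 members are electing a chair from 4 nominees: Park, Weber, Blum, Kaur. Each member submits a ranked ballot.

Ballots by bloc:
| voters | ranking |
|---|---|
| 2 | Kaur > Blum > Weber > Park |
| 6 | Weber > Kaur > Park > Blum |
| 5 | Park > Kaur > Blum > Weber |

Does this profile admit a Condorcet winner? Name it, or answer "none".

Kaur

Check each pair by majority over 13 ballots:
Park vs Weber: Weber wins 8–5.
Park vs Blum: Park, 11–2.
Park vs Kaur: 5 to 8, Kaur.
Weber vs Blum: 6 to 7, Blum.
Weber vs Kaur: 6 to 7, Kaur.
Blum vs Kaur: Kaur wins 13–0.
Kaur beats each of Park, Weber, Blum — Kaur is the Condorcet winner.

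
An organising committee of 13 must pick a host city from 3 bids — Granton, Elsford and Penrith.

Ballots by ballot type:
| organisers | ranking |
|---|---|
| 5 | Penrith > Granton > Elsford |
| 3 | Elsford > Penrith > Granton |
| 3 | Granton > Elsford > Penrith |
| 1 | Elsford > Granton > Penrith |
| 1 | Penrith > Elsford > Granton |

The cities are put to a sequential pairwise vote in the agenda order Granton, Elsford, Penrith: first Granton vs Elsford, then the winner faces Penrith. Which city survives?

Penrith

Round 1: Granton vs Elsford — 8–5, Granton advances.
Round 2: Granton vs Penrith — 4–9, Penrith advances.
Penrith survives the agenda.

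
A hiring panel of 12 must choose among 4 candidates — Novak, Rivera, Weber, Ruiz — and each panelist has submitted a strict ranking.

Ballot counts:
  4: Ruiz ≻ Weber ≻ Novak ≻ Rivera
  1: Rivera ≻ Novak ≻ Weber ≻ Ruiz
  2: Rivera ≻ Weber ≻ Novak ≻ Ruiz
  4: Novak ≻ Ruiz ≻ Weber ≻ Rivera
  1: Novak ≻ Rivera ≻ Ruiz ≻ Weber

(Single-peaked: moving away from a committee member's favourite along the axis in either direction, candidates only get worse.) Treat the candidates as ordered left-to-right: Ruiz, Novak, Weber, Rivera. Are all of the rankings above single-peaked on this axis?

Axis positions: Ruiz=1, Novak=2, Weber=3, Rivera=4.
Cluster 1: ranking walks positions 1-3-2-4; Weber is ranked above Novak even though Novak lies between Weber and the peak Ruiz on the axis — preferences dip and rise again. Not single-peaked.
Cluster 2: ranking walks positions 4-2-3-1; Novak is ranked above Weber even though Weber lies between Novak and the peak Rivera on the axis — preferences dip and rise again. Not single-peaked.
Cluster 3 (peak Rivera at position 4): ranking walks positions 4-3-2-1, expanding outward from the peak — single-peaked.
Cluster 4 (peak Novak at position 2): ranking walks positions 2-1-3-4, expanding outward from the peak — single-peaked.
Cluster 5: ranking walks positions 2-4-1-3; Rivera is ranked above Weber even though Weber lies between Rivera and the peak Novak on the axis — preferences dip and rise again. Not single-peaked.
Cluster 1 violates single-peakedness, so the profile is not single-peaked on this axis.

no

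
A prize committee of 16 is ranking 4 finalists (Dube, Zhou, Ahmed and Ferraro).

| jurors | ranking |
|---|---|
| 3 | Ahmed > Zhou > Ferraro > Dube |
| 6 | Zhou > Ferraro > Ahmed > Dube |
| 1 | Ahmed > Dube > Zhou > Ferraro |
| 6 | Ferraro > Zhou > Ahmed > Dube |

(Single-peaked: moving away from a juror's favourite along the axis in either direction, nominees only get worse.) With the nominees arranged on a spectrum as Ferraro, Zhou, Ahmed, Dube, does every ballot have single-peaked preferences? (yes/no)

Axis positions: Ferraro=1, Zhou=2, Ahmed=3, Dube=4.
Group 1 (peak Ahmed at position 3): ranking walks positions 3-2-1-4, expanding outward from the peak — single-peaked.
Group 2 (peak Zhou at position 2): ranking walks positions 2-1-3-4, expanding outward from the peak — single-peaked.
Group 3 (peak Ahmed at position 3): ranking walks positions 3-4-2-1, expanding outward from the peak — single-peaked.
Group 4 (peak Ferraro at position 1): ranking walks positions 1-2-3-4, expanding outward from the peak — single-peaked.
Every ranking is single-peaked on this axis.

yes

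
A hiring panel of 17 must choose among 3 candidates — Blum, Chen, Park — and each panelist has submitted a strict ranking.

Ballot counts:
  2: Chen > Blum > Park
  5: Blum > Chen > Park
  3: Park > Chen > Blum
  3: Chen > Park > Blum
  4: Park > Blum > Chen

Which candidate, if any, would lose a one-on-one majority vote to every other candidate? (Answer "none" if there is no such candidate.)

Head-to-head results (17 committee members):
Blum vs Chen: 5+4 = 9 for Blum, 8 for Chen — Blum by 9–8.
Blum vs Park: Blum preferred on 2+5 = 7 ballots; Park wins 10–7.
Chen vs Park: Chen, 10–7.
No candidate is winless: Blum beats Chen; Chen beats Park; Park beats Blum. There is no Condorcet loser.

none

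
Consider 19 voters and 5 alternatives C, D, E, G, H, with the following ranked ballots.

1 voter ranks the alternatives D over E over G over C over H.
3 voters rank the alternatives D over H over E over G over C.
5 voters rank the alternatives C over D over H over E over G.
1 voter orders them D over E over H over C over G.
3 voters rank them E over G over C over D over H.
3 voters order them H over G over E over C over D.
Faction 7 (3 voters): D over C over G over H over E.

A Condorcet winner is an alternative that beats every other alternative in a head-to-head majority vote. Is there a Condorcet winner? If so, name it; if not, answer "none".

none

Check each pair by majority over 19 ballots:
C vs D: C is ranked higher on 5+3+3 = 11 ballots, D on 8. C wins 11–8.
C vs E: C preferred on 5+3 = 8 ballots; E wins 11–8.
C vs G: C is ranked higher on 5+1+3 = 9 ballots, G on 10. G wins 10–9.
C vs H: 12 to 7, C.
D vs E: D is ranked higher on 1+3+5+1+3 = 13 ballots, E on 6. D wins 13–6.
D vs G: 1+3+5+1+3 = 13 for D, 6 for G — D by 13–6.
D vs H: 1+3+5+1+3+3 = 16 for D, 3 for H — D by 16–3.
E vs G: E preferred on 1+3+5+1+3 = 13 ballots; E wins 13–6.
E vs H: 1+1+3 = 5 for E, 14 for H — H by 14–5.
G vs H: G preferred on 1+3+3 = 7 ballots; H wins 12–7.
Each alternative drops at least one matchup (C loses to E; D loses to C; E loses to D; G loses to D; H loses to C); the cycle C > D > E > C rules out a Condorcet winner.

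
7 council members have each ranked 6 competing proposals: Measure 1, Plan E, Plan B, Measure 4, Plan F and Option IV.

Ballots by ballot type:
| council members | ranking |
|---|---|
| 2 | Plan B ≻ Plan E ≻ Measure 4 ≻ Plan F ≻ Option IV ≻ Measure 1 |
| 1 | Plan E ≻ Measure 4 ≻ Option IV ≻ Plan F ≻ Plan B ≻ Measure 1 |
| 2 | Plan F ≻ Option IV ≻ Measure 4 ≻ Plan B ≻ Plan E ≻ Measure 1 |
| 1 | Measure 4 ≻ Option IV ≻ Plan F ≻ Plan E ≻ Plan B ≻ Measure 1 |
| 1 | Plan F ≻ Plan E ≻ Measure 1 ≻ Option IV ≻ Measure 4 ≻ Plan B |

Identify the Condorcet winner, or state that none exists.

none

Check each pair by majority over 7 ballots:
Measure 1 vs Plan E: 0 for Measure 1, 7 for Plan E — Plan E by 7–0.
Measure 1 vs Plan B: 1 for Measure 1, 6 for Plan B — Plan B by 6–1.
Measure 1 vs Measure 4: Measure 1 preferred on 1 ballot; Measure 4 wins 6–1.
Measure 1 vs Plan F: Plan F, 7–0.
Measure 1 vs Option IV: 1 for Measure 1, 6 for Option IV — Option IV by 6–1.
Plan E vs Plan B: Plan B wins 4–3.
Plan E vs Measure 4: Plan E preferred on 2+1+1 = 4 ballots; Plan E wins 4–3.
Plan E vs Plan F: Plan E is ranked higher on 2+1 = 3 ballots, Plan F on 4. Plan F wins 4–3.
Plan E–Option IV: Plan E 4–3.
Plan B vs Measure 4: 2 to 5, Measure 4.
Plan B vs Plan F: Plan F wins 5–2.
Plan B vs Option IV: Option IV wins 5–2.
Measure 4 vs Plan F: Measure 4 wins 4–3.
Measure 4 vs Option IV: Measure 4, 4–3.
Plan F–Option IV: Plan F 5–2.
Each option drops at least one matchup (Measure 1 loses to Plan E; Plan E loses to Plan B; Plan B loses to Measure 4; Measure 4 loses to Plan E; Plan F loses to Measure 4; Option IV loses to Plan E); the cycle Plan E > Measure 4 > Plan B > Plan E rules out a Condorcet winner.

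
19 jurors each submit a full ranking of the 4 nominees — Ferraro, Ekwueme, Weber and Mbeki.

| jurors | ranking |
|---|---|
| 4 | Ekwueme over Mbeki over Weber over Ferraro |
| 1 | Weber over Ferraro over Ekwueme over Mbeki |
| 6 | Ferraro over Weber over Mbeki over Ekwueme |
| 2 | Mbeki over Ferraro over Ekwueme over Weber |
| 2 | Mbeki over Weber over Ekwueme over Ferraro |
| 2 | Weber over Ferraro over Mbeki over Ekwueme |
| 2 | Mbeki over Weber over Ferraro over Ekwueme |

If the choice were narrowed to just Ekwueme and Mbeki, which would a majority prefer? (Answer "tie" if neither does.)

Mbeki

Ballots ranking Ekwueme above Mbeki: 4 + 1 = 5.
Ballots ranking Mbeki above Ekwueme: 19 − 5 = 14.
Mbeki wins the head-to-head 14–5.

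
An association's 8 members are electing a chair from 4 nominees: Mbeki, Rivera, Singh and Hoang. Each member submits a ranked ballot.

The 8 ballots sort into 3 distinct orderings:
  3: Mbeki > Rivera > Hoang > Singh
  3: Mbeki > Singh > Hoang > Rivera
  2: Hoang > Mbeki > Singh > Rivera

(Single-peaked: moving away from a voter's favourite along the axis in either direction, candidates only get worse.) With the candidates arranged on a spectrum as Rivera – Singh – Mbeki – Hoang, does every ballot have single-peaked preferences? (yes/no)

no

Axis positions: Rivera=1, Singh=2, Mbeki=3, Hoang=4.
Group 1: ranking walks positions 3-1-4-2; Rivera is ranked above Singh even though Singh lies between Rivera and the peak Mbeki on the axis — preferences dip and rise again. Not single-peaked.
Group 2 (peak Mbeki at position 3): ranking walks positions 3-2-4-1, expanding outward from the peak — single-peaked.
Group 3 (peak Hoang at position 4): ranking walks positions 4-3-2-1, expanding outward from the peak — single-peaked.
Group 1 violates single-peakedness, so the profile is not single-peaked on this axis.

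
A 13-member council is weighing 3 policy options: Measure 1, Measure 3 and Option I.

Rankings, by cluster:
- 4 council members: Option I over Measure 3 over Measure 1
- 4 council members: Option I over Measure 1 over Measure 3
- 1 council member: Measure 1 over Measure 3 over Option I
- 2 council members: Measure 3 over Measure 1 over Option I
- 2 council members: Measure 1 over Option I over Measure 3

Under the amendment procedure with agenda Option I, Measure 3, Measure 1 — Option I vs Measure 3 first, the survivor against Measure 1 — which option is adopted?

Round 1: Option I vs Measure 3 — 10–3, Option I advances.
Round 2: Option I vs Measure 1 — 8–5, Option I advances.
Option I survives the agenda.

Option I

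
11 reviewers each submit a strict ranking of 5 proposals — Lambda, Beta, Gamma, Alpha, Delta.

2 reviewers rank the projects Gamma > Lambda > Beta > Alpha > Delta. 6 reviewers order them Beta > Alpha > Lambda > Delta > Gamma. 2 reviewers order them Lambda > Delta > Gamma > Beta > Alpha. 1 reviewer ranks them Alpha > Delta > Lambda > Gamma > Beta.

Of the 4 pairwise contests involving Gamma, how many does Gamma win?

Gamma against each rival (11 reviewers):
Gamma vs Lambda: 2 to 9, Lambda.
Gamma vs Beta: Beta, 6–5.
Gamma vs Alpha: Gamma is ranked higher on 2+2 = 4 ballots, Alpha on 7. Alpha wins 7–4.
Gamma vs Delta: 2 to 9, Delta.
Gamma beats no one; loses to Lambda, Beta, Alpha, Delta — 0 pairwise wins.

0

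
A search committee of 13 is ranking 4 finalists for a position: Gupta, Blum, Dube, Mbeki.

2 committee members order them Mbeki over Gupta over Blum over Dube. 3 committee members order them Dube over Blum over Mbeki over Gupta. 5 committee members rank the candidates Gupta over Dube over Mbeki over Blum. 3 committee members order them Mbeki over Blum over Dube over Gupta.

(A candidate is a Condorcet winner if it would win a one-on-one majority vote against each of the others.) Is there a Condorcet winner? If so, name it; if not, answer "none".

none

Head-to-head results (13 committee members):
Gupta vs Blum: Gupta, 7–6.
Gupta vs Dube: Gupta, 7–6.
Gupta vs Mbeki: 5 to 8, Mbeki.
Blum vs Dube: Dube, 8–5.
Blum vs Mbeki: Mbeki, 10–3.
Dube–Mbeki: Dube 8–5.
Each candidate drops at least one matchup (Gupta loses to Mbeki; Blum loses to Gupta; Dube loses to Gupta; Mbeki loses to Dube); the cycle Gupta beats Dube beats Mbeki beats Gupta rules out a Condorcet winner.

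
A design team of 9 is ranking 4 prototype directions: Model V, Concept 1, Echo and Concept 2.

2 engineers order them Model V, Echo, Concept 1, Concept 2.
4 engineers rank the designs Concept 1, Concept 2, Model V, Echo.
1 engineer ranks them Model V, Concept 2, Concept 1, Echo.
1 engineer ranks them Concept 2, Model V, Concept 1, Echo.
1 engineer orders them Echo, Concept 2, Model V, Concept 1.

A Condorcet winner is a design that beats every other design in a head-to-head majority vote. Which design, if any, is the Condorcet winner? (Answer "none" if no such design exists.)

Pairwise majorities:
Model V vs Concept 1: Model V preferred on 2+1+1+1 = 5 ballots; Model V wins 5–4.
Model V vs Echo: Model V preferred on 2+4+1+1 = 8 ballots; Model V wins 8–1.
Model V vs Concept 2: 3 to 6, Concept 2.
Concept 1 vs Echo: 4+1+1 = 6 for Concept 1, 3 for Echo — Concept 1 by 6–3.
Concept 1 vs Concept 2: Concept 1 preferred on 2+4 = 6 ballots; Concept 1 wins 6–3.
Echo vs Concept 2: Echo preferred on 2+1 = 3 ballots; Concept 2 wins 6–3.
No design is unbeaten: Model V loses to Concept 2; Concept 1 loses to Model V; Echo loses to Model V; Concept 2 loses to Concept 1. In particular Model V > Concept 1 > Concept 2 > Model V is a majority cycle — no Condorcet winner exists.

none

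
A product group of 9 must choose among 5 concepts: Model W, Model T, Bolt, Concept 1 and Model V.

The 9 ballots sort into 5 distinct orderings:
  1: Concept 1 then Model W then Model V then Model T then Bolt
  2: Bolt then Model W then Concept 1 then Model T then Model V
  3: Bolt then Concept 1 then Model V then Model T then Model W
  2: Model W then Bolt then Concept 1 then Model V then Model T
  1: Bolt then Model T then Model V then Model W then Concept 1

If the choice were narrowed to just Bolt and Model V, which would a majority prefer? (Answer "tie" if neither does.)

Bolt

Ballots ranking Bolt above Model V: 2 + 3 + 2 + 1 = 8.
Ballots ranking Model V above Bolt: 9 − 8 = 1.
Bolt wins the head-to-head 8–1.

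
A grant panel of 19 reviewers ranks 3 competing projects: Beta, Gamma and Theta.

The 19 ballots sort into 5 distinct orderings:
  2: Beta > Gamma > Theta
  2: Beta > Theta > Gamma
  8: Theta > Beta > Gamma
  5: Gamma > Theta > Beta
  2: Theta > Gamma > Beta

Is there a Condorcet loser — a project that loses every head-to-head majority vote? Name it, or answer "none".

Head-to-head results (19 reviewers):
Beta vs Gamma: 12 to 7, Beta.
Beta vs Theta: Theta wins 15–4.
Gamma vs Theta: Gamma is ranked higher on 2+5 = 7 ballots, Theta on 12. Theta wins 12–7.
Gamma is beaten in every head-to-head and is the Condorcet loser.

Gamma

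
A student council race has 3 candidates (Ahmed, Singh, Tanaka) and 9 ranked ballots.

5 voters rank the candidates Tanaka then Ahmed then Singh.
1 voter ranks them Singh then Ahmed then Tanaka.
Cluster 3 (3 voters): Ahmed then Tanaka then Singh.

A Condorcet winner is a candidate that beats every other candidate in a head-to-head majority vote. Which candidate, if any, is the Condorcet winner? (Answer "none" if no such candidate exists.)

Tanaka

Pairwise majorities:
Ahmed vs Singh: Ahmed, 8–1.
Ahmed–Tanaka: Tanaka 5–4.
Singh–Tanaka: Tanaka 8–1.
Tanaka wins every pairwise contest, so Tanaka is the Condorcet winner.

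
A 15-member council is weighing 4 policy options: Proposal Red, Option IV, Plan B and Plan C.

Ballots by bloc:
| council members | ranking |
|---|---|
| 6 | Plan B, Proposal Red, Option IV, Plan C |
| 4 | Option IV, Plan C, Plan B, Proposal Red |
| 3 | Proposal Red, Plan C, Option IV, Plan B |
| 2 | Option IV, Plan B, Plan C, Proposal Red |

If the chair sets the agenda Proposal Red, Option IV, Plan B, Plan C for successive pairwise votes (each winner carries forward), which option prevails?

Round 1: Proposal Red vs Option IV — 9–6, Proposal Red advances.
Round 2: Proposal Red vs Plan B — 3–12, Plan B advances.
Round 3: Plan B vs Plan C — 8–7, Plan B advances.
Plan B survives the agenda.

Plan B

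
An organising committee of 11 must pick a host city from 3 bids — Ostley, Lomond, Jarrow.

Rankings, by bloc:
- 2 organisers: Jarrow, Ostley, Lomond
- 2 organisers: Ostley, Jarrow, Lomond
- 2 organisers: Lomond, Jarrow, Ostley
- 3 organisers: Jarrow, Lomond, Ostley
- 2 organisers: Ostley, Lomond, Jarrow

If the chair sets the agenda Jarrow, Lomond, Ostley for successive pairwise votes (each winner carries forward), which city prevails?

Round 1: Jarrow vs Lomond — 7–4, Jarrow advances.
Round 2: Jarrow vs Ostley — 7–4, Jarrow advances.
The agenda winner is Jarrow.

Jarrow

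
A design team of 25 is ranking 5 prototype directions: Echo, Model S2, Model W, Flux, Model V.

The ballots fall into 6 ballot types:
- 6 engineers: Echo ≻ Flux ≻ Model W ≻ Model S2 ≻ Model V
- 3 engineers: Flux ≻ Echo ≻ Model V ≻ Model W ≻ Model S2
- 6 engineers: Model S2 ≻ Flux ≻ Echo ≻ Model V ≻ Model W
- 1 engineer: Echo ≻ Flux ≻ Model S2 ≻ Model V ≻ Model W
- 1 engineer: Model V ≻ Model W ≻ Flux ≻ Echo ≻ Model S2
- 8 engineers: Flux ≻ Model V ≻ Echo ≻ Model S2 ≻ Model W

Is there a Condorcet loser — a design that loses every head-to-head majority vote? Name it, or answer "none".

Pairwise majorities:
Echo vs Model S2: Echo, 19–6.
Echo–Model W: Echo 24–1.
Echo vs Flux: Echo preferred on 6+1 = 7 ballots; Flux wins 18–7.
Echo vs Model V: Echo is ranked higher on 6+3+6+1 = 16 ballots, Model V on 9. Echo wins 16–9.
Model S2 vs Model W: Model S2 preferred on 6+1+8 = 15 ballots; Model S2 wins 15–10.
Model S2 vs Flux: Model S2 preferred on 6 ballots; Flux wins 19–6.
Model S2–Model V: Model S2 13–12.
Model W vs Flux: Model W preferred on 1 ballot; Flux wins 24–1.
Model W vs Model V: Model W is ranked higher on 6 ballots, Model V on 19. Model V wins 19–6.
Flux vs Model V: Flux is ranked higher on 6+3+6+1+8 = 24 ballots, Model V on 1. Flux wins 24–1.
Only Model W has no wins; Model W is the Condorcet loser.

Model W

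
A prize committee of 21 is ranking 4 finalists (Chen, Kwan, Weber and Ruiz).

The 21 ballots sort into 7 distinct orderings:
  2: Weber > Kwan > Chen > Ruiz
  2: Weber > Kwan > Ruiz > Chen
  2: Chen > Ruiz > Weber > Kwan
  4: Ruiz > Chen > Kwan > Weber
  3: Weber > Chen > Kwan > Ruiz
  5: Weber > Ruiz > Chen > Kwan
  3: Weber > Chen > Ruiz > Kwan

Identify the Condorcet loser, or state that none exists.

Kwan

Pairwise majorities:
Chen vs Kwan: Chen is ranked higher on 2+4+3+5+3 = 17 ballots, Kwan on 4. Chen wins 17–4.
Chen vs Weber: 2+4 = 6 for Chen, 15 for Weber — Weber by 15–6.
Chen vs Ruiz: Chen preferred on 2+2+3+3 = 10 ballots; Ruiz wins 11–10.
Kwan–Weber: Weber 17–4.
Kwan–Ruiz: Ruiz 14–7.
Weber vs Ruiz: Weber, 15–6.
Kwan is beaten in every head-to-head and is the Condorcet loser.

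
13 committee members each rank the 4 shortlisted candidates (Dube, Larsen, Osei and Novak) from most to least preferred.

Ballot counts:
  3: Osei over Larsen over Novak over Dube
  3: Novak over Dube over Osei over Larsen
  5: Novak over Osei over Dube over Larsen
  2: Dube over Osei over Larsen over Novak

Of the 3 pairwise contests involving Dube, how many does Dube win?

1

Dube against each rival (13 committee members):
Dube vs Larsen: Dube wins 10–3.
Dube–Osei: Osei 8–5.
Dube–Novak: Novak 11–2.
Dube beats Larsen; loses to Osei, Novak — 1 pairwise win.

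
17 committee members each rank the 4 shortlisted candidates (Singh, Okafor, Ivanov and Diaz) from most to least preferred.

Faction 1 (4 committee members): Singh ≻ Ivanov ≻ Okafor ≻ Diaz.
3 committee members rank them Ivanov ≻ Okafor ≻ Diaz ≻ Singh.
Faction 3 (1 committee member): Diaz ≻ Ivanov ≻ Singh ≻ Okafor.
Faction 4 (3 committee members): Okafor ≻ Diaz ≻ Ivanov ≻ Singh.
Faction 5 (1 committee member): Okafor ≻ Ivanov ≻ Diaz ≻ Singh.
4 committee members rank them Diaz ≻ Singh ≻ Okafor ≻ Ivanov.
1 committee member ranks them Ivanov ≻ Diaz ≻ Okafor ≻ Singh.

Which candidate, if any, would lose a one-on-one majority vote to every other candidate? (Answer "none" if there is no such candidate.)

Head-to-head results (17 committee members):
Singh vs Okafor: Singh wins 9–8.
Singh vs Ivanov: Ivanov wins 9–8.
Singh vs Diaz: Singh is ranked higher on 4 ballots, Diaz on 13. Diaz wins 13–4.
Okafor–Ivanov: Ivanov 9–8.
Okafor vs Diaz: 4+3+3+1 = 11 for Okafor, 6 for Diaz — Okafor by 11–6.
Ivanov vs Diaz: 4+3+1+1 = 9 for Ivanov, 8 for Diaz — Ivanov by 9–8.
No candidate is winless: Singh beats Okafor; Okafor beats Diaz; Ivanov beats Singh; Diaz beats Singh. There is no Condorcet loser.

none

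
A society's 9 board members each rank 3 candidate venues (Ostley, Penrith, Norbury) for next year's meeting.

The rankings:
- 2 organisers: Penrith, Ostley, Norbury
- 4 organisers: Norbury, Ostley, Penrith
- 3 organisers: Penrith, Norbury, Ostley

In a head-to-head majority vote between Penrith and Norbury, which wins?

Penrith

Ballots ranking Penrith above Norbury: 2 + 3 = 5.
Ballots ranking Norbury above Penrith: 9 − 5 = 4.
Penrith wins the head-to-head 5–4.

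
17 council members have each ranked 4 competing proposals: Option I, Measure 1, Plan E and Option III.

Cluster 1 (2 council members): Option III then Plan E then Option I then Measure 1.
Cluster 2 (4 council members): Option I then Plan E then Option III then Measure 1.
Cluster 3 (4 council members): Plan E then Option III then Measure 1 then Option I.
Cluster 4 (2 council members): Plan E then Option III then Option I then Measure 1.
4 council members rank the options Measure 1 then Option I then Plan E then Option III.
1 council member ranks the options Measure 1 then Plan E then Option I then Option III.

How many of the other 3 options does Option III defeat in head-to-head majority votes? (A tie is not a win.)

Option III against each rival (17 council members):
Option III vs Option I: Option I wins 9–8.
Option III vs Measure 1: Option III, 12–5.
Option III–Plan E: Plan E 15–2.
Option III beats Measure 1; loses to Option I, Plan E — 1 pairwise win.

1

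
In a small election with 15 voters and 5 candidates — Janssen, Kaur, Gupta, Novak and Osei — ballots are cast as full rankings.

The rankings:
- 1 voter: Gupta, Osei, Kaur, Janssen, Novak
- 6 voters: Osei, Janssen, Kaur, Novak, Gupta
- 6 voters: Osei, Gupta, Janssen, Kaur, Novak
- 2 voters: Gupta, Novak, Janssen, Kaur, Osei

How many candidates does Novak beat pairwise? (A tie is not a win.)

0

Novak against each rival (15 voters):
Novak vs Janssen: Novak is ranked higher on 2 ballots, Janssen on 13. Janssen wins 13–2.
Novak vs Kaur: 2 to 13, Kaur.
Novak vs Gupta: 6 for Novak, 9 for Gupta — Gupta by 9–6.
Novak vs Osei: 2 to 13, Osei.
Novak beats no one; loses to Janssen, Kaur, Gupta, Osei — 0 pairwise wins.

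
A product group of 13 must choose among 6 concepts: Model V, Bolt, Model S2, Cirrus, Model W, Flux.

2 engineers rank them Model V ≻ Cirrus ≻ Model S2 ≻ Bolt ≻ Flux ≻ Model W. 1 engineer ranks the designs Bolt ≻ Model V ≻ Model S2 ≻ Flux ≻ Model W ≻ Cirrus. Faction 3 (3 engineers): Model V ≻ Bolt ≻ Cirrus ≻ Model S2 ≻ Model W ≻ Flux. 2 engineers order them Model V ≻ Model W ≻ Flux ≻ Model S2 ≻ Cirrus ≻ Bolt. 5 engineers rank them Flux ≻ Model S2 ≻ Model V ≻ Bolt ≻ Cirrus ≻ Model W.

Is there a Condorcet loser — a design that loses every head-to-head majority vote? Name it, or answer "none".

Head-to-head results (13 engineers):
Model V vs Bolt: Model V, 12–1.
Model V vs Model S2: Model V preferred on 2+1+3+2 = 8 ballots; Model V wins 8–5.
Model V vs Cirrus: Model V preferred on 2+1+3+2+5 = 13 ballots; Model V wins 13–0.
Model V vs Model W: Model V is ranked higher on 2+1+3+2+5 = 13 ballots, Model W on 0. Model V wins 13–0.
Model V–Flux: Model V 8–5.
Bolt vs Model S2: 1+3 = 4 for Bolt, 9 for Model S2 — Model S2 by 9–4.
Bolt vs Cirrus: Bolt preferred on 1+3+5 = 9 ballots; Bolt wins 9–4.
Bolt vs Model W: 11 to 2, Bolt.
Bolt vs Flux: Bolt preferred on 2+1+3 = 6 ballots; Flux wins 7–6.
Model S2 vs Cirrus: 1+2+5 = 8 for Model S2, 5 for Cirrus — Model S2 by 8–5.
Model S2 vs Model W: 2+1+3+5 = 11 for Model S2, 2 for Model W — Model S2 by 11–2.
Model S2 vs Flux: 6 to 7, Flux.
Cirrus vs Model W: 10 to 3, Cirrus.
Cirrus–Flux: Flux 8–5.
Model W vs Flux: 5 to 8, Flux.
Only Model W has no wins; Model W is the Condorcet loser.

Model W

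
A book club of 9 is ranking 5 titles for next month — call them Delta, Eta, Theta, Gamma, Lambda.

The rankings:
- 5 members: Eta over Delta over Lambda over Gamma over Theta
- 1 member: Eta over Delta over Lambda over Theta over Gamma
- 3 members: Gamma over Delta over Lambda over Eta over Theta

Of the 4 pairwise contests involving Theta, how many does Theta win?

Theta against each rival (9 members):
Theta vs Delta: Theta is ranked higher on 0 ballots, Delta on 9. Delta wins 9–0.
Theta vs Eta: Theta preferred on 0 ballots; Eta wins 9–0.
Theta vs Gamma: Gamma, 8–1.
Theta vs Lambda: Lambda, 9–0.
Theta beats no one; loses to Delta, Eta, Gamma, Lambda — 0 pairwise wins.

0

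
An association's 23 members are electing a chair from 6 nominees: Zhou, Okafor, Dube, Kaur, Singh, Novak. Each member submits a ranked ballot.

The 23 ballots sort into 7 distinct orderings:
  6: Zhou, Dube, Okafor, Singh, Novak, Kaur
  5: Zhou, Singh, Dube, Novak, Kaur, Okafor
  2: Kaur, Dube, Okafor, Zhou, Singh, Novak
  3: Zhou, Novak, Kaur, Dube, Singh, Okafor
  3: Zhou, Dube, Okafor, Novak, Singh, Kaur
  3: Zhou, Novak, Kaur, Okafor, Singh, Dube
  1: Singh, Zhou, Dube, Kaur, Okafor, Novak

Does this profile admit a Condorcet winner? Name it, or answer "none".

Check each pair by majority over 23 ballots:
Zhou vs Okafor: 6+5+3+3+3+1 = 21 for Zhou, 2 for Okafor — Zhou by 21–2.
Zhou vs Dube: Zhou wins 21–2.
Zhou vs Kaur: Zhou is ranked higher on 6+5+3+3+3+1 = 21 ballots, Kaur on 2. Zhou wins 21–2.
Zhou vs Singh: 6+5+2+3+3+3 = 22 for Zhou, 1 for Singh — Zhou by 22–1.
Zhou vs Novak: 23 to 0, Zhou.
Okafor vs Dube: 3 to 20, Dube.
Okafor vs Kaur: Okafor preferred on 6+3 = 9 ballots; Kaur wins 14–9.
Okafor vs Singh: Okafor preferred on 6+2+3+3 = 14 ballots; Okafor wins 14–9.
Okafor vs Novak: Okafor, 12–11.
Dube vs Kaur: 15 to 8, Dube.
Dube vs Singh: Dube wins 14–9.
Dube vs Novak: Dube preferred on 6+5+2+3+1 = 17 ballots; Dube wins 17–6.
Kaur vs Singh: Singh, 15–8.
Kaur vs Novak: Novak, 20–3.
Singh vs Novak: Singh, 14–9.
Zhou beats each of Okafor, Dube, Kaur, Singh, Novak — Zhou is the Condorcet winner.

Zhou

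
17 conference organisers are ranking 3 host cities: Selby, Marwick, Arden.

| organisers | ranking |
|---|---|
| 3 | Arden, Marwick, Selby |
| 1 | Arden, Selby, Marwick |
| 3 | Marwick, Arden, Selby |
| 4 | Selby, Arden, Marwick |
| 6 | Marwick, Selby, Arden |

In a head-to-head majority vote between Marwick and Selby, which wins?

Marwick

Ballots ranking Marwick above Selby: 3 + 3 + 6 = 12.
Ballots ranking Selby above Marwick: 17 − 12 = 5.
Marwick wins the head-to-head 12–5.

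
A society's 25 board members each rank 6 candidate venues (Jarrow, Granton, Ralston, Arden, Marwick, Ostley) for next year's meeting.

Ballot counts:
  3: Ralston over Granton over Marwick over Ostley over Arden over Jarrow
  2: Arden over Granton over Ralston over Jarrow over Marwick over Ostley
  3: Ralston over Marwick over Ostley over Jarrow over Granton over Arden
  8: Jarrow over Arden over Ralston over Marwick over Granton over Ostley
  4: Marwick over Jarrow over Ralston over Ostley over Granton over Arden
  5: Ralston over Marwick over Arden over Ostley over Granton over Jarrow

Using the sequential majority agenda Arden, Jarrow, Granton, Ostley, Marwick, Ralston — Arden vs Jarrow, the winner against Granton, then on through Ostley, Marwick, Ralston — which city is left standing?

Round 1: Arden vs Jarrow — 10–15, Jarrow advances.
Round 2: Jarrow vs Granton — 15–10, Jarrow advances.
Round 3: Jarrow vs Ostley — 14–11, Jarrow advances.
Round 4: Jarrow vs Marwick — 10–15, Marwick advances.
Round 5: Marwick vs Ralston — 4–21, Ralston advances.
The agenda winner is Ralston.

Ralston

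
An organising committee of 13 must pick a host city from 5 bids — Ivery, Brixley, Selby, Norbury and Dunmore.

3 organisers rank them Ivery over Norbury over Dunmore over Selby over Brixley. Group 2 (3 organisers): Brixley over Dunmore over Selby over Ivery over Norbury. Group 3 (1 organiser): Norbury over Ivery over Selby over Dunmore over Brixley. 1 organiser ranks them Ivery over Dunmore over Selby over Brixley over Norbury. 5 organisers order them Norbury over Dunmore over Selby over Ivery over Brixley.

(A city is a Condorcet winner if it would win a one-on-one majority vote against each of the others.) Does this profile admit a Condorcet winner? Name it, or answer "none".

none

Pairwise majorities:
Ivery vs Brixley: Ivery wins 10–3.
Ivery vs Selby: 3+1+1 = 5 for Ivery, 8 for Selby — Selby by 8–5.
Ivery vs Norbury: Ivery preferred on 3+3+1 = 7 ballots; Ivery wins 7–6.
Ivery vs Dunmore: 3+1+1 = 5 for Ivery, 8 for Dunmore — Dunmore by 8–5.
Brixley vs Selby: Selby wins 10–3.
Brixley vs Norbury: Brixley preferred on 3+1 = 4 ballots; Norbury wins 9–4.
Brixley–Dunmore: Dunmore 10–3.
Selby vs Norbury: Selby is ranked higher on 3+1 = 4 ballots, Norbury on 9. Norbury wins 9–4.
Selby vs Dunmore: Dunmore, 12–1.
Norbury–Dunmore: Norbury 9–4.
No city is unbeaten: Ivery loses to Selby; Brixley loses to Ivery; Selby loses to Norbury; Norbury loses to Ivery; Dunmore loses to Norbury. In particular Ivery beats Norbury beats Selby beats Ivery is a majority cycle — no Condorcet winner exists.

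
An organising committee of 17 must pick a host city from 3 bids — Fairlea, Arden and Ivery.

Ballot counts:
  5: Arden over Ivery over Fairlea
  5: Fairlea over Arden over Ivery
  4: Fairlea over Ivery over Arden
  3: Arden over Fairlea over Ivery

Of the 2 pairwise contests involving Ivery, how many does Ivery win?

Ivery against each rival (17 organisers):
Ivery vs Fairlea: 5 for Ivery, 12 for Fairlea — Fairlea by 12–5.
Ivery–Arden: Arden 13–4.
Ivery beats no one; loses to Fairlea, Arden — 0 pairwise wins.

0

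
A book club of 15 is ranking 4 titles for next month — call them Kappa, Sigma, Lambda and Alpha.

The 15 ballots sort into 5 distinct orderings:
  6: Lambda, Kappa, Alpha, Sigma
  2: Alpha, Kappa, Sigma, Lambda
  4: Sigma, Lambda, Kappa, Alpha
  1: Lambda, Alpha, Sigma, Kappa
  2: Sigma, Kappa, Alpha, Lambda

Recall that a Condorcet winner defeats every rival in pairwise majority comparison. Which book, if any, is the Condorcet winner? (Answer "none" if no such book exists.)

none

Check each pair by majority over 15 ballots:
Kappa vs Sigma: Kappa preferred on 6+2 = 8 ballots; Kappa wins 8–7.
Kappa vs Lambda: Kappa is ranked higher on 2+2 = 4 ballots, Lambda on 11. Lambda wins 11–4.
Kappa vs Alpha: 12 to 3, Kappa.
Sigma vs Lambda: 8 to 7, Sigma.
Sigma vs Alpha: 4+2 = 6 for Sigma, 9 for Alpha — Alpha by 9–6.
Lambda vs Alpha: 11 to 4, Lambda.
Every book loses at least once (Kappa loses to Lambda; Sigma loses to Kappa; Lambda loses to Sigma; Alpha loses to Kappa). The majority relation contains the cycle Kappa → Sigma → Lambda → Kappa, so there is no Condorcet winner.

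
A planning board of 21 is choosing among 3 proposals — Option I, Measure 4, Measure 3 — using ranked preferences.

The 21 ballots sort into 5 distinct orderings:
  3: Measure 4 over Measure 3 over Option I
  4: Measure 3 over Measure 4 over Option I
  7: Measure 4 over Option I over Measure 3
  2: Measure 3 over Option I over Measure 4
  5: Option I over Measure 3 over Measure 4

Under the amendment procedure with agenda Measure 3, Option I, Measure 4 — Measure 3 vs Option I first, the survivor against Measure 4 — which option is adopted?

Round 1: Measure 3 vs Option I — 9–12, Option I advances.
Round 2: Option I vs Measure 4 — 7–14, Measure 4 advances.
Measure 4 survives the agenda.

Measure 4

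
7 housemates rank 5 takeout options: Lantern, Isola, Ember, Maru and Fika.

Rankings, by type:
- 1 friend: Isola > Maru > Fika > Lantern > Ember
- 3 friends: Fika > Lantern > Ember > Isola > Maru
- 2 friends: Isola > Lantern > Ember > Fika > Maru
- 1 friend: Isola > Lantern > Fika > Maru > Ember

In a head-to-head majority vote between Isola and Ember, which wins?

Ballots ranking Isola above Ember: 1 + 2 + 1 = 4.
Ballots ranking Ember above Isola: 7 − 4 = 3.
Isola wins the head-to-head 4–3.

Isola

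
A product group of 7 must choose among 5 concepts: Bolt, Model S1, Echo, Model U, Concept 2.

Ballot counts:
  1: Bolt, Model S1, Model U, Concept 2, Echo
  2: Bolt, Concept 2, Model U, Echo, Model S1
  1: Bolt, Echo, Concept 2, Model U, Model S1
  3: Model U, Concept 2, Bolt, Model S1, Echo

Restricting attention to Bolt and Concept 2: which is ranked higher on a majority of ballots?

Bolt

Ballots ranking Bolt above Concept 2: 1 + 2 + 1 = 4.
Ballots ranking Concept 2 above Bolt: 7 − 4 = 3.
Bolt wins the head-to-head 4–3.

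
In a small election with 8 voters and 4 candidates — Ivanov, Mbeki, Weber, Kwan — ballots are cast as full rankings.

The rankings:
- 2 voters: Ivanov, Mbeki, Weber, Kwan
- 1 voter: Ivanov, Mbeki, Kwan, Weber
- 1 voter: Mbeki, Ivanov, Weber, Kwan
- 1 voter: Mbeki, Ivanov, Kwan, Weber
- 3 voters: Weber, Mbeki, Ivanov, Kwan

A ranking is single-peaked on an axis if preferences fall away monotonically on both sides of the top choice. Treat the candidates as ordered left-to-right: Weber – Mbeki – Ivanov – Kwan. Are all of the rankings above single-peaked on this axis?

yes

Axis positions: Weber=1, Mbeki=2, Ivanov=3, Kwan=4.
Faction 1 (peak Ivanov at position 3): ranking walks positions 3-2-1-4, expanding outward from the peak — single-peaked.
Faction 2 (peak Ivanov at position 3): ranking walks positions 3-2-4-1, expanding outward from the peak — single-peaked.
Faction 3 (peak Mbeki at position 2): ranking walks positions 2-3-1-4, expanding outward from the peak — single-peaked.
Faction 4 (peak Mbeki at position 2): ranking walks positions 2-3-4-1, expanding outward from the peak — single-peaked.
Faction 5 (peak Weber at position 1): ranking walks positions 1-2-3-4, expanding outward from the peak — single-peaked.
Every ranking is single-peaked on this axis.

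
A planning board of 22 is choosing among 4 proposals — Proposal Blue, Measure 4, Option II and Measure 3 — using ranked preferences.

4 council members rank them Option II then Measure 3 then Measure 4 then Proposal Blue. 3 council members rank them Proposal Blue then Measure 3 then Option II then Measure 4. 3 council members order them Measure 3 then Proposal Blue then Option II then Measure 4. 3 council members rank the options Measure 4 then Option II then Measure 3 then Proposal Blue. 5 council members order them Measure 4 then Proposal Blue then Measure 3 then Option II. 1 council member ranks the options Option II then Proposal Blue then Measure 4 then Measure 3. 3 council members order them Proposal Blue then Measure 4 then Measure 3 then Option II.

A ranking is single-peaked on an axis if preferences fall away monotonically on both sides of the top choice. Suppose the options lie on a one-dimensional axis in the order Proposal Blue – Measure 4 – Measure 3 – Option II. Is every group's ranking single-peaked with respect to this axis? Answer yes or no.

Axis positions: Proposal Blue=1, Measure 4=2, Measure 3=3, Option II=4.
Group 1 (peak Option II at position 4): ranking walks positions 4-3-2-1, expanding outward from the peak — single-peaked.
Group 2: ranking walks positions 1-3-4-2; Measure 3 is ranked above Measure 4 even though Measure 4 lies between Measure 3 and the peak Proposal Blue on the axis — preferences dip and rise again. Not single-peaked.
Group 3: ranking walks positions 3-1-4-2; Proposal Blue is ranked above Measure 4 even though Measure 4 lies between Proposal Blue and the peak Measure 3 on the axis — preferences dip and rise again. Not single-peaked.
Group 4: ranking walks positions 2-4-3-1; Option II is ranked above Measure 3 even though Measure 3 lies between Option II and the peak Measure 4 on the axis — preferences dip and rise again. Not single-peaked.
Group 5 (peak Measure 4 at position 2): ranking walks positions 2-1-3-4, expanding outward from the peak — single-peaked.
Group 6: ranking walks positions 4-1-2-3; Proposal Blue is ranked above Measure 3 even though Measure 3 lies between Proposal Blue and the peak Option II on the axis — preferences dip and rise again. Not single-peaked.
Group 7 (peak Proposal Blue at position 1): ranking walks positions 1-2-3-4, expanding outward from the peak — single-peaked.
Group 2 violates single-peakedness, so the profile is not single-peaked on this axis.

no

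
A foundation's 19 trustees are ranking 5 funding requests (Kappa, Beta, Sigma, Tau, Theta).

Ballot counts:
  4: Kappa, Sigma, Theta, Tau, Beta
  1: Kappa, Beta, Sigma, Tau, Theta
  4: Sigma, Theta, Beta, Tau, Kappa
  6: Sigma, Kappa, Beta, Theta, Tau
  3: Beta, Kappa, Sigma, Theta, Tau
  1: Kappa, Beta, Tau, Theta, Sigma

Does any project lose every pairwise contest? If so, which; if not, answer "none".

Tau

Head-to-head results (19 reviewers):
Kappa vs Beta: 4+1+6+1 = 12 for Kappa, 7 for Beta — Kappa by 12–7.
Kappa vs Sigma: Kappa is ranked higher on 4+1+3+1 = 9 ballots, Sigma on 10. Sigma wins 10–9.
Kappa vs Tau: Kappa is ranked higher on 4+1+6+3+1 = 15 ballots, Tau on 4. Kappa wins 15–4.
Kappa–Theta: Kappa 15–4.
Beta vs Sigma: Sigma wins 14–5.
Beta vs Tau: Beta preferred on 1+4+6+3+1 = 15 ballots; Beta wins 15–4.
Beta vs Theta: Beta wins 11–8.
Sigma vs Tau: 4+1+4+6+3 = 18 for Sigma, 1 for Tau — Sigma by 18–1.
Sigma vs Theta: Sigma preferred on 4+1+4+6+3 = 18 ballots; Sigma wins 18–1.
Tau–Theta: Theta 17–2.
Tau loses to every other project — it is the Condorcet loser.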